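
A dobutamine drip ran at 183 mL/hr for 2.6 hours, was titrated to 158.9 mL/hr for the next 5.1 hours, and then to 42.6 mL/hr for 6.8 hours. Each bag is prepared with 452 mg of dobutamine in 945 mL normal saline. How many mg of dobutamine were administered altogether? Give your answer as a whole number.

754 mg

Concentration = 452 mg ÷ 945 mL = 0.4783069 mg/mL
Stage 1: 183 mL/hr × 2.6 hr = 475.8 mL → 475.8 mL × 0.4783069 mg/mL = 227.5784 mg
Stage 2: 158.9 mL/hr × 5.1 hr = 810.39 mL → 810.39 mL × 0.4783069 mg/mL = 387.6151 mg
Stage 3: 42.6 mL/hr × 6.8 hr = 289.68 mL → 289.68 mL × 0.4783069 mg/mL = 138.5559 mg
Total = 227.5784 + 387.6151 + 138.5559 = 753.7495 mg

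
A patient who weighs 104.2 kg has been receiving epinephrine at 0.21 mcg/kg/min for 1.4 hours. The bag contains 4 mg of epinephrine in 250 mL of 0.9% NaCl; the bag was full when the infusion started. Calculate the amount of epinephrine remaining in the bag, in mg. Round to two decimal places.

Dose = 0.21 mcg/kg/min × 104.2 kg = 21.882 mcg/min
21.882 mcg/min × 60 min/hr = 1312.92 mcg/hr
Concentration = 4 mg ÷ 250 mL = 0.016 mg/mL = 16 mcg/mL
Rate = 1312.92 mcg/hr ÷ 16 mcg/mL = 82.0575 mL/hr
Volume infused = 82.0575 mL/hr × 1.4 hr = 114.8805 mL
Volume remaining = 250 − 114.8805 = 135.1195 mL
Drug remaining = 135.1195 mL × 16 mcg/mL = 2161.912 mcg = 2.161912 mg

2.16 mg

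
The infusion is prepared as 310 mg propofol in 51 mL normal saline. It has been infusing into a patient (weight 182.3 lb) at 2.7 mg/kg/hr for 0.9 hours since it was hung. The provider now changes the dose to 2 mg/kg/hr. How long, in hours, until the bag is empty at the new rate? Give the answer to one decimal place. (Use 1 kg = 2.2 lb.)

Initial rate:
Weight = 182.3 lb ÷ 2.2 lb/kg = 82.86364 kg
Dose = 2.7 mg/kg/hr × 82.86364 kg = 223.7318 mg/hr
Concentration = 310 mg ÷ 51 mL = 6.078431 mg/mL
Rate = 223.7318 mg/hr ÷ 6.078431 mg/mL = 36.80749 mL/hr
Volume infused so far = 36.80749 mL/hr × 0.9 hr = 33.12674 mL
Volume remaining = 51 − 33.12674 = 17.87326 mL
New rate:
Dose = 2 mg/kg/hr × 82.86364 kg = 165.7273 mg/hr
Rate = 165.7273 mg/hr ÷ 6.078431 mg/mL = 27.26481 mL/hr
Time remaining = 17.87326 mL ÷ 27.26481 mL/hr = 0.6555431 hr

0.7 hours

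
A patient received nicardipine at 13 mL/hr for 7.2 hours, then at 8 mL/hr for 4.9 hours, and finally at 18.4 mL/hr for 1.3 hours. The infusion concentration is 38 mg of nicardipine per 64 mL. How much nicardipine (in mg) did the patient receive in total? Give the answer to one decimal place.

Concentration = 38 mg ÷ 64 mL = 0.59375 mg/mL
Stage 1: 13 mL/hr × 7.2 hr = 93.6 mL → 93.6 mL × 0.59375 mg/mL = 55.575 mg
Stage 2: 8 mL/hr × 4.9 hr = 39.2 mL → 39.2 mL × 0.59375 mg/mL = 23.275 mg
Stage 3: 18.4 mL/hr × 1.3 hr = 23.92 mL → 23.92 mL × 0.59375 mg/mL = 14.2025 mg
Total = 55.575 + 23.275 + 14.2025 = 93.0525 mg

93.1 mg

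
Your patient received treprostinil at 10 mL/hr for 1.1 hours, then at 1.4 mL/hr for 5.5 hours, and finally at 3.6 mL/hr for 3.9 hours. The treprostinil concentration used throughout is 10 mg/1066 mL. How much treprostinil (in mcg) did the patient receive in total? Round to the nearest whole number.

307 mcg

Concentration = 10 mg ÷ 1066 mL = 0.009380863 mg/mL
Stage 1: 10 mL/hr × 1.1 hr = 11 mL → 11 mL × 0.009380863 mg/mL = 0.1031895 mg
Stage 2: 1.4 mL/hr × 5.5 hr = 7.7 mL → 7.7 mL × 0.009380863 mg/mL = 0.07223265 mg
Stage 3: 3.6 mL/hr × 3.9 hr = 14.04 mL → 14.04 mL × 0.009380863 mg/mL = 0.1317073 mg
Total = 0.1031895 + 0.07223265 + 0.1317073 = 0.3071295 mg = 307.1295 mcg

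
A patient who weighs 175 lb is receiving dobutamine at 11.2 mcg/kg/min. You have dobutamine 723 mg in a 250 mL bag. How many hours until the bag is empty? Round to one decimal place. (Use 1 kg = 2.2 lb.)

13.5 hours

Weight = 175 lb ÷ 2.2 lb/kg = 79.54545 kg
Dose = 11.2 mcg/kg/min × 79.54545 kg = 890.9091 mcg/min
890.9091 mcg/min × 60 min/hr = 53454.55 mcg/hr
Concentration = 723 mg ÷ 250 mL = 2.892 mg/mL = 2892 mcg/mL
Rate = 53454.55 mcg/hr ÷ 2892 mcg/mL = 18.48359 mL/hr
Duration = 250 mL ÷ 18.48359 mL/hr = 13.52551 hr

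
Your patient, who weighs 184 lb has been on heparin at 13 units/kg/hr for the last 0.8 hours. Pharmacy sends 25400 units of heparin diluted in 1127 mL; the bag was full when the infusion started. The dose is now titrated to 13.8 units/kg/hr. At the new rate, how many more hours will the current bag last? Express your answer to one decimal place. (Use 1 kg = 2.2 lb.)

Initial rate:
Weight = 184 lb ÷ 2.2 lb/kg = 83.63636 kg
Dose = 13 units/kg/hr × 83.63636 kg = 1087.273 units/hr
Concentration = 25400 units ÷ 1127 mL = 22.53771 units/mL
Rate = 1087.273 units/hr ÷ 22.53771 units/mL = 48.24238 mL/hr
Volume infused so far = 48.24238 mL/hr × 0.8 hr = 38.5939 mL
Volume remaining = 1127 − 38.5939 = 1088.406 mL
New rate:
Dose = 13.8 units/kg/hr × 83.63636 kg = 1154.182 units/hr
Rate = 1154.182 units/hr ÷ 22.53771 units/mL = 51.21114 mL/hr
Time remaining = 1088.406 mL ÷ 51.21114 mL/hr = 21.25331 hr

21.3 hours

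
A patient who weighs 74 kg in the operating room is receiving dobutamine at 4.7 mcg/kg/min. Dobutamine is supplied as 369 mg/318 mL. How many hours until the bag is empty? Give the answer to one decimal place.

Dose = 4.7 mcg/kg/min × 74 kg = 347.8 mcg/min
347.8 mcg/min × 60 min/hr = 20868 mcg/hr
Concentration = 369 mg ÷ 318 mL = 1.160377 mg/mL = 1160.377 mcg/mL
Rate = 20868 mcg/hr ÷ 1160.377 mcg/mL = 17.9838 mL/hr
Duration = 318 mL ÷ 17.9838 mL/hr = 17.68258 hr

17.7 hours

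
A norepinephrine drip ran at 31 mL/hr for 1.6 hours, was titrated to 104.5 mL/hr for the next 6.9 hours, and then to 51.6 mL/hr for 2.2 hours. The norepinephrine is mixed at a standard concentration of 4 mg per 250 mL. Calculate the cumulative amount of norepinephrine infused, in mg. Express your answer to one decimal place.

Concentration = 4 mg ÷ 250 mL = 0.016 mg/mL
Stage 1: 31 mL/hr × 1.6 hr = 49.6 mL → 49.6 mL × 0.016 mg/mL = 0.7936 mg
Stage 2: 104.5 mL/hr × 6.9 hr = 721.05 mL → 721.05 mL × 0.016 mg/mL = 11.5368 mg
Stage 3: 51.6 mL/hr × 2.2 hr = 113.52 mL → 113.52 mL × 0.016 mg/mL = 1.81632 mg
Total = 0.7936 + 11.5368 + 1.81632 = 14.14672 mg

14.1 mg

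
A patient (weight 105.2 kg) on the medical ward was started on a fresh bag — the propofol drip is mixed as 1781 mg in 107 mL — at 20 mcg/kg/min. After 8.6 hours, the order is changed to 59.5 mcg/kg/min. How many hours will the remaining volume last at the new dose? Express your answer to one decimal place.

1.9 hours

Initial rate:
Dose = 20 mcg/kg/min × 105.2 kg = 2104 mcg/min
2104 mcg/min × 60 min/hr = 126240 mcg/hr
Concentration = 1781 mg ÷ 107 mL = 16.64486 mg/mL = 16644.86 mcg/mL
Rate = 126240 mcg/hr ÷ 16644.86 mcg/mL = 7.584323 mL/hr
Volume infused so far = 7.584323 mL/hr × 8.6 hr = 65.22518 mL
Volume remaining = 107 − 65.22518 = 41.77482 mL
New rate:
Dose = 59.5 mcg/kg/min × 105.2 kg = 6259.4 mcg/min
6259.4 mcg/min × 60 min/hr = 375564 mcg/hr
Rate = 375564 mcg/hr ÷ 16644.86 mcg/mL = 22.56336 mL/hr
Time remaining = 41.77482 mL ÷ 22.56336 mL/hr = 1.851445 hr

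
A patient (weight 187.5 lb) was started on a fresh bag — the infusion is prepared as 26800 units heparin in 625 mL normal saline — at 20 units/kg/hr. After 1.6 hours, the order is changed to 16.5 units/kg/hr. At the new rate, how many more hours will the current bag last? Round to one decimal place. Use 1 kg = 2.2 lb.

17.1 hours

Initial rate:
Weight = 187.5 lb ÷ 2.2 lb/kg = 85.22727 kg
Dose = 20 units/kg/hr × 85.22727 kg = 1704.545 units/hr
Concentration = 26800 units ÷ 625 mL = 42.88 units/mL
Rate = 1704.545 units/hr ÷ 42.88 units/mL = 39.75153 mL/hr
Volume infused so far = 39.75153 mL/hr × 1.6 hr = 63.60244 mL
Volume remaining = 625 − 63.60244 = 561.3976 mL
New rate:
Dose = 16.5 units/kg/hr × 85.22727 kg = 1406.25 units/hr
Rate = 1406.25 units/hr ÷ 42.88 units/mL = 32.79501 mL/hr
Time remaining = 561.3976 mL ÷ 32.79501 mL/hr = 17.11838 hr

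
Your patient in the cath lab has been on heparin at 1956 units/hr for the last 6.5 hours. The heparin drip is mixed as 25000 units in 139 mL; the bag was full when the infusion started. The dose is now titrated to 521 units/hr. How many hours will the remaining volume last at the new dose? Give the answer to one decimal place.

Initial rate:
Concentration = 25000 units ÷ 139 mL = 179.8561 units/mL
Rate = 1956 units/hr ÷ 179.8561 units/mL = 10.87536 mL/hr
Volume infused so far = 10.87536 mL/hr × 6.5 hr = 70.68984 mL
Volume remaining = 139 − 70.68984 = 68.31016 mL
New rate:
Rate = 521 units/hr ÷ 179.8561 units/mL = 2.89676 mL/hr
Time remaining = 68.31016 mL ÷ 2.89676 mL/hr = 23.58157 hr

23.6 hours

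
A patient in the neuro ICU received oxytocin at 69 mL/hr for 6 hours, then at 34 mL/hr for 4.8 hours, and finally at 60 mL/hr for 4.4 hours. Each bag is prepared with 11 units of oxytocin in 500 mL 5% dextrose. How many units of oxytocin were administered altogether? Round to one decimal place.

Concentration = 11 units ÷ 500 mL = 0.022 units/mL
Stage 1: 69 mL/hr × 6 hr = 414 mL → 414 mL × 0.022 units/mL = 9.108 units
Stage 2: 34 mL/hr × 4.8 hr = 163.2 mL → 163.2 mL × 0.022 units/mL = 3.5904 units
Stage 3: 60 mL/hr × 4.4 hr = 264 mL → 264 mL × 0.022 units/mL = 5.808 units
Total = 9.108 + 3.5904 + 5.808 = 18.5064 units

18.5 units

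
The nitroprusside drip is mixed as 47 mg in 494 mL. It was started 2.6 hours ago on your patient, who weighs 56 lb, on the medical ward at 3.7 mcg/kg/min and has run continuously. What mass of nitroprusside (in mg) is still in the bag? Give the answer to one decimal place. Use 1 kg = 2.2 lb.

32.3 mg

Weight = 56 lb ÷ 2.2 lb/kg = 25.45455 kg
Dose = 3.7 mcg/kg/min × 25.45455 kg = 94.18182 mcg/min
94.18182 mcg/min × 60 min/hr = 5650.909 mcg/hr
Concentration = 47 mg ÷ 494 mL = 0.0951417 mg/mL = 95.1417 mcg/mL
Rate = 5650.909 mcg/hr ÷ 95.1417 mcg/mL = 59.39466 mL/hr
Volume infused = 59.39466 mL/hr × 2.6 hr = 154.4261 mL
Volume remaining = 494 − 154.4261 = 339.5739 mL
Drug remaining = 339.5739 mL × 95.1417 mcg/mL = 32307.64 mcg = 32.30764 mg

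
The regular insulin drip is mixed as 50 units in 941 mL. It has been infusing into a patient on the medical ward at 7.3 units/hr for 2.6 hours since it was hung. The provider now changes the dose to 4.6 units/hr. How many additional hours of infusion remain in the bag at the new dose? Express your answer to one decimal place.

Initial rate:
Concentration = 50 units ÷ 941 mL = 0.05313496 units/mL
Rate = 7.3 units/hr ÷ 0.05313496 units/mL = 137.386 mL/hr
Volume infused so far = 137.386 mL/hr × 2.6 hr = 357.2036 mL
Volume remaining = 941 − 357.2036 = 583.7964 mL
New rate:
Rate = 4.6 units/hr ÷ 0.05313496 units/mL = 86.572 mL/hr
Time remaining = 583.7964 mL ÷ 86.572 mL/hr = 6.743478 hr

6.7 hours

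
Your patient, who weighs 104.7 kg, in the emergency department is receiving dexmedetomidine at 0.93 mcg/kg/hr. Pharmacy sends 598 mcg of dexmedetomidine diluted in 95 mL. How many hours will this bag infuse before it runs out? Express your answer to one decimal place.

Dose = 0.93 mcg/kg/hr × 104.7 kg = 97.371 mcg/hr
Concentration = 598 mcg ÷ 95 mL = 6.294737 mcg/mL
Rate = 97.371 mcg/hr ÷ 6.294737 mcg/mL = 15.46864 mL/hr
Duration = 95 mL ÷ 15.46864 mL/hr = 6.141459 hr

6.1 hours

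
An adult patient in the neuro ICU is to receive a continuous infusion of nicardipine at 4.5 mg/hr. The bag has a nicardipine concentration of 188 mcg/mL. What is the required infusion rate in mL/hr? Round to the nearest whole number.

Concentration = 188 mcg/mL = 0.188 mg/mL
Rate = 4.5 mg/hr ÷ 0.188 mg/mL = 23.93617 mL/hr

24 mL/hr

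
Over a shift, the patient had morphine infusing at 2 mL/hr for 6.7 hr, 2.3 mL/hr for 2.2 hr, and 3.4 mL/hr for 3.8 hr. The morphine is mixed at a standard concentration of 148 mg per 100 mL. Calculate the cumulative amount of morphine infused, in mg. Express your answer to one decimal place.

46.4 mg

Concentration = 148 mg ÷ 100 mL = 1.48 mg/mL
Stage 1: 2 mL/hr × 6.7 hr = 13.4 mL → 13.4 mL × 1.48 mg/mL = 19.832 mg
Stage 2: 2.3 mL/hr × 2.2 hr = 5.06 mL → 5.06 mL × 1.48 mg/mL = 7.4888 mg
Stage 3: 3.4 mL/hr × 3.8 hr = 12.92 mL → 12.92 mL × 1.48 mg/mL = 19.1216 mg
Total = 19.832 + 7.4888 + 19.1216 = 46.4424 mg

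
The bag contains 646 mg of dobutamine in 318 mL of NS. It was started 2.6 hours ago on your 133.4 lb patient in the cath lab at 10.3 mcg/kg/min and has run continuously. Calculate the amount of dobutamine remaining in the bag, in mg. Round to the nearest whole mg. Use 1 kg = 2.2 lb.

549 mg

Weight = 133.4 lb ÷ 2.2 lb/kg = 60.63636 kg
Dose = 10.3 mcg/kg/min × 60.63636 kg = 624.5545 mcg/min
624.5545 mcg/min × 60 min/hr = 37473.27 mcg/hr
Concentration = 646 mg ÷ 318 mL = 2.031447 mg/mL = 2031.447 mcg/mL
Rate = 37473.27 mcg/hr ÷ 2031.447 mcg/mL = 18.4466 mL/hr
Volume infused = 18.4466 mL/hr × 2.6 hr = 47.96115 mL
Volume remaining = 318 − 47.96115 = 270.0389 mL
Drug remaining = 270.0389 mL × 2031.447 mcg/mL = 548569.5 mcg = 548.5695 mg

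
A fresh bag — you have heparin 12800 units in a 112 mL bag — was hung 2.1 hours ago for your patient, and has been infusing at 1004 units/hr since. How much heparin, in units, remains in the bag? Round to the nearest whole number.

Concentration = 12800 units ÷ 112 mL = 114.2857 units/mL
Rate = 1004 units/hr ÷ 114.2857 units/mL = 8.785 mL/hr
Volume infused = 8.785 mL/hr × 2.1 hr = 18.4485 mL
Volume remaining = 112 − 18.4485 = 93.5515 mL
Drug remaining = 93.5515 mL × 114.2857 units/mL = 10691.6 units

10692 units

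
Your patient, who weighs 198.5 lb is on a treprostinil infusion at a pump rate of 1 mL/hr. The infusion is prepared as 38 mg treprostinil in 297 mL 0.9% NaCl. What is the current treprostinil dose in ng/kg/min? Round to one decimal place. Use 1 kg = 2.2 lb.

Weight = 198.5 lb ÷ 2.2 lb/kg = 90.22727 kg
Concentration = 38 mg ÷ 297 mL = 0.1279461 mg/mL = 127946.1 ng/mL
Drug rate = 1 mL/hr × 127946.1 ng/mL = 127946.1 ng/hr
127946.1 ng/hr ÷ 60 min/hr = 2132.435 ng/min
2132.435 ng/min ÷ 90.22727 kg = 23.63405 ng/kg/min

23.6 ng/kg/min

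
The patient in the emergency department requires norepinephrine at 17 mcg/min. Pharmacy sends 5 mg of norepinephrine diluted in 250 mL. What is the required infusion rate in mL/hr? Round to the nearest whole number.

51 mL/hr

17 mcg/min × 60 min/hr = 1020 mcg/hr
Concentration = 5 mg ÷ 250 mL = 0.02 mg/mL = 20 mcg/mL
Rate = 1020 mcg/hr ÷ 20 mcg/mL = 51 mL/hr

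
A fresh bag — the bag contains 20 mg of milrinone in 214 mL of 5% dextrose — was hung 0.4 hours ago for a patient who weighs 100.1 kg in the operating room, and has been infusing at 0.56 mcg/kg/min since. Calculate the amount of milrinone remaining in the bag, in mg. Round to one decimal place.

Dose = 0.56 mcg/kg/min × 100.1 kg = 56.056 mcg/min
56.056 mcg/min × 60 min/hr = 3363.36 mcg/hr
Concentration = 20 mg ÷ 214 mL = 0.09345794 mg/mL = 93.45794 mcg/mL
Rate = 3363.36 mcg/hr ÷ 93.45794 mcg/mL = 35.98795 mL/hr
Volume infused = 35.98795 mL/hr × 0.4 hr = 14.39518 mL
Volume remaining = 214 − 14.39518 = 199.6048 mL
Drug remaining = 199.6048 mL × 93.45794 mcg/mL = 18654.66 mcg = 18.65466 mg

18.7 mg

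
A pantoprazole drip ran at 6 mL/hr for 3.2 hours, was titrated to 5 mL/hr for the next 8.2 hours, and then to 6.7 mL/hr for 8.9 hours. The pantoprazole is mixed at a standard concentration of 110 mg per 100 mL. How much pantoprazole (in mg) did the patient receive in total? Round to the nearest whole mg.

Concentration = 110 mg ÷ 100 mL = 1.1 mg/mL
Stage 1: 6 mL/hr × 3.2 hr = 19.2 mL → 19.2 mL × 1.1 mg/mL = 21.12 mg
Stage 2: 5 mL/hr × 8.2 hr = 41 mL → 41 mL × 1.1 mg/mL = 45.1 mg
Stage 3: 6.7 mL/hr × 8.9 hr = 59.63 mL → 59.63 mL × 1.1 mg/mL = 65.593 mg
Total = 21.12 + 45.1 + 65.593 = 131.813 mg

132 mg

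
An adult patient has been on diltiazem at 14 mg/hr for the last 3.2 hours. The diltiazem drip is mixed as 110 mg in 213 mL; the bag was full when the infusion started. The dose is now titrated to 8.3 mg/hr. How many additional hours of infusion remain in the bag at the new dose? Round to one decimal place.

Initial rate:
Concentration = 110 mg ÷ 213 mL = 0.5164319 mg/mL
Rate = 14 mg/hr ÷ 0.5164319 mg/mL = 27.10909 mL/hr
Volume infused so far = 27.10909 mL/hr × 3.2 hr = 86.74909 mL
Volume remaining = 213 − 86.74909 = 126.2509 mL
New rate:
Rate = 8.3 mg/hr ÷ 0.5164319 mg/mL = 16.07182 mL/hr
Time remaining = 126.2509 mL ÷ 16.07182 mL/hr = 7.855422 hr

7.9 hours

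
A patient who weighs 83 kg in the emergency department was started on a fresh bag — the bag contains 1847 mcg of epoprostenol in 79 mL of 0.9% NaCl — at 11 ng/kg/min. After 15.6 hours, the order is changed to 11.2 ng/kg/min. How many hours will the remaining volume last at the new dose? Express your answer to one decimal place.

Initial rate:
Dose = 11 ng/kg/min × 83 kg = 913 ng/min
913 ng/min × 60 min/hr = 54780 ng/hr
Concentration = 1847 mcg ÷ 79 mL = 23.37975 mcg/mL = 23379.75 ng/mL
Rate = 54780 ng/hr ÷ 23379.75 ng/mL = 2.343054 mL/hr
Volume infused so far = 2.343054 mL/hr × 15.6 hr = 36.55164 mL
Volume remaining = 79 − 36.55164 = 42.44836 mL
New rate:
Dose = 11.2 ng/kg/min × 83 kg = 929.6 ng/min
929.6 ng/min × 60 min/hr = 55776 ng/hr
Rate = 55776 ng/hr ÷ 23379.75 ng/mL = 2.385655 mL/hr
Time remaining = 42.44836 mL ÷ 2.385655 mL/hr = 17.79317 hr

17.8 hours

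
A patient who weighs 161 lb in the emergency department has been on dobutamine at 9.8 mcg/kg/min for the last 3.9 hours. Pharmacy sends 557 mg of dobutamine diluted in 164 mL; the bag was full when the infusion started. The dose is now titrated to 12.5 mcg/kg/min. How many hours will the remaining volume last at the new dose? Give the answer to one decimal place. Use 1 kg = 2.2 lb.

7.1 hours

Initial rate:
Weight = 161 lb ÷ 2.2 lb/kg = 73.18182 kg
Dose = 9.8 mcg/kg/min × 73.18182 kg = 717.1818 mcg/min
717.1818 mcg/min × 60 min/hr = 43030.91 mcg/hr
Concentration = 557 mg ÷ 164 mL = 3.396341 mg/mL = 3396.341 mcg/mL
Rate = 43030.91 mcg/hr ÷ 3396.341 mcg/mL = 12.66978 mL/hr
Volume infused so far = 12.66978 mL/hr × 3.9 hr = 49.41215 mL
Volume remaining = 164 − 49.41215 = 114.5878 mL
New rate:
Dose = 12.5 mcg/kg/min × 73.18182 kg = 914.7727 mcg/min
914.7727 mcg/min × 60 min/hr = 54886.36 mcg/hr
Rate = 54886.36 mcg/hr ÷ 3396.341 mcg/mL = 16.16044 mL/hr
Time remaining = 114.5878 mL ÷ 16.16044 mL/hr = 7.09064 hr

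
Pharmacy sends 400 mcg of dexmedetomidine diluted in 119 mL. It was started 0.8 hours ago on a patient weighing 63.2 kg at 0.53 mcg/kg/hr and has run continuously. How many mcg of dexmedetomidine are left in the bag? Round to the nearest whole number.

373 mcg

Dose = 0.53 mcg/kg/hr × 63.2 kg = 33.496 mcg/hr
Concentration = 400 mcg ÷ 119 mL = 3.361345 mcg/mL
Rate = 33.496 mcg/hr ÷ 3.361345 mcg/mL = 9.96506 mL/hr
Volume infused = 9.96506 mL/hr × 0.8 hr = 7.972048 mL
Volume remaining = 119 − 7.972048 = 111.028 mL
Drug remaining = 111.028 mL × 3.361345 mcg/mL = 373.2032 mcg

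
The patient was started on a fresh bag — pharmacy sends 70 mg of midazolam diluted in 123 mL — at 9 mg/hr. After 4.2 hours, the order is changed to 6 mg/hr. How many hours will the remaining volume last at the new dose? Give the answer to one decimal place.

Initial rate:
Concentration = 70 mg ÷ 123 mL = 0.5691057 mg/mL
Rate = 9 mg/hr ÷ 0.5691057 mg/mL = 15.81429 mL/hr
Volume infused so far = 15.81429 mL/hr × 4.2 hr = 66.42 mL
Volume remaining = 123 − 66.42 = 56.58 mL
New rate:
Rate = 6 mg/hr ÷ 0.5691057 mg/mL = 10.54286 mL/hr
Time remaining = 56.58 mL ÷ 10.54286 mL/hr = 5.366667 hr

5.4 hours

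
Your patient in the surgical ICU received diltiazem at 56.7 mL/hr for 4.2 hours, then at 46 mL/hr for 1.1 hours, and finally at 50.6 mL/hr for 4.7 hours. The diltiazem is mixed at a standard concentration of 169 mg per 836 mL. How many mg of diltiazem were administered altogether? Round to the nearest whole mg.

106 mg

Concentration = 169 mg ÷ 836 mL = 0.2021531 mg/mL
Stage 1: 56.7 mL/hr × 4.2 hr = 238.14 mL → 238.14 mL × 0.2021531 mg/mL = 48.14074 mg
Stage 2: 46 mL/hr × 1.1 hr = 50.6 mL → 50.6 mL × 0.2021531 mg/mL = 10.22895 mg
Stage 3: 50.6 mL/hr × 4.7 hr = 237.82 mL → 237.82 mL × 0.2021531 mg/mL = 48.07605 mg
Total = 48.14074 + 10.22895 + 48.07605 = 106.4457 mg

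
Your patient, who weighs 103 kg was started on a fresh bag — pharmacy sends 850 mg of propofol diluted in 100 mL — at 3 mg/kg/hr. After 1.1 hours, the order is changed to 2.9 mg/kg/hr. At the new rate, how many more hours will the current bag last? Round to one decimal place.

Initial rate:
Dose = 3 mg/kg/hr × 103 kg = 309 mg/hr
Concentration = 850 mg ÷ 100 mL = 8.5 mg/mL
Rate = 309 mg/hr ÷ 8.5 mg/mL = 36.35294 mL/hr
Volume infused so far = 36.35294 mL/hr × 1.1 hr = 39.98824 mL
Volume remaining = 100 − 39.98824 = 60.01176 mL
New rate:
Dose = 2.9 mg/kg/hr × 103 kg = 298.7 mg/hr
Rate = 298.7 mg/hr ÷ 8.5 mg/mL = 35.14118 mL/hr
Time remaining = 60.01176 mL ÷ 35.14118 mL/hr = 1.707734 hr

1.7 hours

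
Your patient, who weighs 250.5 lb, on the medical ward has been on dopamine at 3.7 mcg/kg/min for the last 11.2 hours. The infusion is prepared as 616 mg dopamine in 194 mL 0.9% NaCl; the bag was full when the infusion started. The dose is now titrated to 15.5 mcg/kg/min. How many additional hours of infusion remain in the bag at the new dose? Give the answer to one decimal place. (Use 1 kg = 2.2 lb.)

3.1 hours

Initial rate:
Weight = 250.5 lb ÷ 2.2 lb/kg = 113.8636 kg
Dose = 3.7 mcg/kg/min × 113.8636 kg = 421.2955 mcg/min
421.2955 mcg/min × 60 min/hr = 25277.73 mcg/hr
Concentration = 616 mg ÷ 194 mL = 3.175258 mg/mL = 3175.258 mcg/mL
Rate = 25277.73 mcg/hr ÷ 3175.258 mcg/mL = 7.960843 mL/hr
Volume infused so far = 7.960843 mL/hr × 11.2 hr = 89.16144 mL
Volume remaining = 194 − 89.16144 = 104.8386 mL
New rate:
Dose = 15.5 mcg/kg/min × 113.8636 kg = 1764.886 mcg/min
1764.886 mcg/min × 60 min/hr = 105893.2 mcg/hr
Rate = 105893.2 mcg/hr ÷ 3175.258 mcg/mL = 33.34948 mL/hr
Time remaining = 104.8386 mL ÷ 33.34948 mL/hr = 3.143634 hr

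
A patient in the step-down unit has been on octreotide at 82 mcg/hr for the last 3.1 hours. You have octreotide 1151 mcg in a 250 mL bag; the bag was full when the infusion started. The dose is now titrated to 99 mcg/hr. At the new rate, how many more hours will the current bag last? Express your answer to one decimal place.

9.1 hours

Initial rate:
Concentration = 1151 mcg ÷ 250 mL = 4.604 mcg/mL
Rate = 82 mcg/hr ÷ 4.604 mcg/mL = 17.8106 mL/hr
Volume infused so far = 17.8106 mL/hr × 3.1 hr = 55.21286 mL
Volume remaining = 250 − 55.21286 = 194.7871 mL
New rate:
Rate = 99 mcg/hr ÷ 4.604 mcg/mL = 21.50304 mL/hr
Time remaining = 194.7871 mL ÷ 21.50304 mL/hr = 9.058586 hr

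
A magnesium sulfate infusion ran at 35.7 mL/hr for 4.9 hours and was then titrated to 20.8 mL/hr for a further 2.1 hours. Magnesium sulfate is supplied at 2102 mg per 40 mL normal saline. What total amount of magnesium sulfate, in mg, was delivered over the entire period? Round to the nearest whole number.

11488 mg

Concentration = 2102 mg ÷ 40 mL = 52.55 mg/mL
Stage 1: 35.7 mL/hr × 4.9 hr = 174.93 mL → 174.93 mL × 52.55 mg/mL = 9192.572 mg
Stage 2: 20.8 mL/hr × 2.1 hr = 43.68 mL → 43.68 mL × 52.55 mg/mL = 2295.384 mg
Total = 9192.572 + 2295.384 = 11487.96 mg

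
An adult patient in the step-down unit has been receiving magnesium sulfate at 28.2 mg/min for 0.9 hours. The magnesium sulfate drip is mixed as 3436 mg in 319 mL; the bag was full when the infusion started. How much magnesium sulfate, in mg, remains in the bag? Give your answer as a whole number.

1913 mg

28.2 mg/min × 60 min/hr = 1692 mg/hr
Concentration = 3436 mg ÷ 319 mL = 10.77116 mg/mL
Rate = 1692 mg/hr ÷ 10.77116 mg/mL = 157.0861 mL/hr
Volume infused = 157.0861 mL/hr × 0.9 hr = 141.3775 mL
Volume remaining = 319 − 141.3775 = 177.6225 mL
Drug remaining = 177.6225 mL × 10.77116 mg/mL = 1913.2 mg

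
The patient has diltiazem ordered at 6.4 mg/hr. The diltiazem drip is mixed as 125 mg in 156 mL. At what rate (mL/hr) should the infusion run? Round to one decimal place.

8.0 mL/hr

Concentration = 125 mg ÷ 156 mL = 0.8012821 mg/mL
Rate = 6.4 mg/hr ÷ 0.8012821 mg/mL = 7.9872 mL/hr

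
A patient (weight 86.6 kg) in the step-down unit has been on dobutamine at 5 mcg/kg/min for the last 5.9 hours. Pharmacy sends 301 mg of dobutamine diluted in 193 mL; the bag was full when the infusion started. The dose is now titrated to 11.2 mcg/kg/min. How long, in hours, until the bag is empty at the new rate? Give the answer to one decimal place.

Initial rate:
Dose = 5 mcg/kg/min × 86.6 kg = 433 mcg/min
433 mcg/min × 60 min/hr = 25980 mcg/hr
Concentration = 301 mg ÷ 193 mL = 1.559585 mg/mL = 1559.585 mcg/mL
Rate = 25980 mcg/hr ÷ 1559.585 mcg/mL = 16.65827 mL/hr
Volume infused so far = 16.65827 mL/hr × 5.9 hr = 98.28381 mL
Volume remaining = 193 − 98.28381 = 94.71619 mL
New rate:
Dose = 11.2 mcg/kg/min × 86.6 kg = 969.92 mcg/min
969.92 mcg/min × 60 min/hr = 58195.2 mcg/hr
Rate = 58195.2 mcg/hr ÷ 1559.585 mcg/mL = 37.31453 mL/hr
Time remaining = 94.71619 mL ÷ 37.31453 mL/hr = 2.538319 hr

2.5 hours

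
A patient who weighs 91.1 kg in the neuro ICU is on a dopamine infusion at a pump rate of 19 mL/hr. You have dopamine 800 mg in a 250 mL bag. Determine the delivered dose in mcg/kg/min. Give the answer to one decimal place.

11.1 mcg/kg/min

Concentration = 800 mg ÷ 250 mL = 3.2 mg/mL = 3200 mcg/mL
Drug rate = 19 mL/hr × 3200 mcg/mL = 60800 mcg/hr
60800 mcg/hr ÷ 60 min/hr = 1013.333 mcg/min
1013.333 mcg/min ÷ 91.1 kg = 11.12331 mcg/kg/min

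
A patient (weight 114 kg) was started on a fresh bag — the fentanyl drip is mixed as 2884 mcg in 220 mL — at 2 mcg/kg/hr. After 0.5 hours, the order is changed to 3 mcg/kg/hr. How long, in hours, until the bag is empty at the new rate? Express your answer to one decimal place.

Initial rate:
Dose = 2 mcg/kg/hr × 114 kg = 228 mcg/hr
Concentration = 2884 mcg ÷ 220 mL = 13.10909 mcg/mL
Rate = 228 mcg/hr ÷ 13.10909 mcg/mL = 17.39251 mL/hr
Volume infused so far = 17.39251 mL/hr × 0.5 hr = 8.696255 mL
Volume remaining = 220 − 8.696255 = 211.3037 mL
New rate:
Dose = 3 mcg/kg/hr × 114 kg = 342 mcg/hr
Rate = 342 mcg/hr ÷ 13.10909 mcg/mL = 26.08877 mL/hr
Time remaining = 211.3037 mL ÷ 26.08877 mL/hr = 8.099415 hr

8.1 hours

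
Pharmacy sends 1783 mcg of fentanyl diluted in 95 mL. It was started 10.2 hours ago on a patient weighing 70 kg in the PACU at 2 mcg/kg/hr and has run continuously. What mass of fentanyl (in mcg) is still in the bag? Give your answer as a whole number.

Dose = 2 mcg/kg/hr × 70 kg = 140 mcg/hr
Concentration = 1783 mcg ÷ 95 mL = 18.76842 mcg/mL
Rate = 140 mcg/hr ÷ 18.76842 mcg/mL = 7.459338 mL/hr
Volume infused = 7.459338 mL/hr × 10.2 hr = 76.08525 mL
Volume remaining = 95 − 76.08525 = 18.91475 mL
Drug remaining = 18.91475 mL × 18.76842 mcg/mL = 355 mcg

355 mcg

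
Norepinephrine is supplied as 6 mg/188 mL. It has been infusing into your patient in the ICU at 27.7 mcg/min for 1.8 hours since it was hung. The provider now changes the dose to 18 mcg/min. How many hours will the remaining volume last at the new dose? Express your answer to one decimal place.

2.8 hours

Initial rate:
27.7 mcg/min × 60 min/hr = 1662 mcg/hr
Concentration = 6 mg ÷ 188 mL = 0.03191489 mg/mL = 31.91489 mcg/mL
Rate = 1662 mcg/hr ÷ 31.91489 mcg/mL = 52.076 mL/hr
Volume infused so far = 52.076 mL/hr × 1.8 hr = 93.7368 mL
Volume remaining = 188 − 93.7368 = 94.2632 mL
New rate:
18 mcg/min × 60 min/hr = 1080 mcg/hr
Rate = 1080 mcg/hr ÷ 31.91489 mcg/mL = 33.84 mL/hr
Time remaining = 94.2632 mL ÷ 33.84 mL/hr = 2.785556 hr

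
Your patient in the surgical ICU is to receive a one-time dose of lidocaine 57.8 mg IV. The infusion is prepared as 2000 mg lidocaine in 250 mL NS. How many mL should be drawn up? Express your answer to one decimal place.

Concentration = 2000 mg ÷ 250 mL = 8 mg/mL
Volume = 57.8 mg ÷ 8 mg/mL = 7.225 mL

7.2 mL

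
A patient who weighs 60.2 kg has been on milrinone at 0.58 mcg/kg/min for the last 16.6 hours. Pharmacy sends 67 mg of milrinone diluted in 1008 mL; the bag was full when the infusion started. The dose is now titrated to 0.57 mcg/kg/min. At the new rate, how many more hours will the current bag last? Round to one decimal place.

15.7 hours

Initial rate:
Dose = 0.58 mcg/kg/min × 60.2 kg = 34.916 mcg/min
34.916 mcg/min × 60 min/hr = 2094.96 mcg/hr
Concentration = 67 mg ÷ 1008 mL = 0.06646825 mg/mL = 66.46825 mcg/mL
Rate = 2094.96 mcg/hr ÷ 66.46825 mcg/mL = 31.5182 mL/hr
Volume infused so far = 31.5182 mL/hr × 16.6 hr = 523.2022 mL
Volume remaining = 1008 − 523.2022 = 484.7978 mL
New rate:
Dose = 0.57 mcg/kg/min × 60.2 kg = 34.314 mcg/min
34.314 mcg/min × 60 min/hr = 2058.84 mcg/hr
Rate = 2058.84 mcg/hr ÷ 66.46825 mcg/mL = 30.97479 mL/hr
Time remaining = 484.7978 mL ÷ 30.97479 mL/hr = 15.65137 hr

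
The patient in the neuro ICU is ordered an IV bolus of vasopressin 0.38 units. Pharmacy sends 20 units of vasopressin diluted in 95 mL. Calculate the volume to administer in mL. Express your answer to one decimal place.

Concentration = 20 units ÷ 95 mL = 0.2105263 units/mL
Volume = 0.38 units ÷ 0.2105263 units/mL = 1.805 mL

1.8 mL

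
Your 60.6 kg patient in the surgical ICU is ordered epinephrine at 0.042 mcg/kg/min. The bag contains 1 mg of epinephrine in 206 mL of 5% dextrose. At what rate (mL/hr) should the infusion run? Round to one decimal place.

31.5 mL/hr

Dose = 0.042 mcg/kg/min × 60.6 kg = 2.5452 mcg/min
2.5452 mcg/min × 60 min/hr = 152.712 mcg/hr
Concentration = 1 mg ÷ 206 mL = 0.004854369 mg/mL = 4.854369 mcg/mL
Rate = 152.712 mcg/hr ÷ 4.854369 mcg/mL = 31.45867 mL/hr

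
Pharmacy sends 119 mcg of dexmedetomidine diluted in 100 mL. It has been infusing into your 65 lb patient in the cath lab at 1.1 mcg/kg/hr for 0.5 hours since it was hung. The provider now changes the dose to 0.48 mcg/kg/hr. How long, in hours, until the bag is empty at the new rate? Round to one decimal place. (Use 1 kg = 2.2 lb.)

7.2 hours

Initial rate:
Weight = 65 lb ÷ 2.2 lb/kg = 29.54545 kg
Dose = 1.1 mcg/kg/hr × 29.54545 kg = 32.5 mcg/hr
Concentration = 119 mcg ÷ 100 mL = 1.19 mcg/mL
Rate = 32.5 mcg/hr ÷ 1.19 mcg/mL = 27.31092 mL/hr
Volume infused so far = 27.31092 mL/hr × 0.5 hr = 13.65546 mL
Volume remaining = 100 − 13.65546 = 86.34454 mL
New rate:
Dose = 0.48 mcg/kg/hr × 29.54545 kg = 14.18182 mcg/hr
Rate = 14.18182 mcg/hr ÷ 1.19 mcg/mL = 11.91749 mL/hr
Time remaining = 86.34454 mL ÷ 11.91749 mL/hr = 7.245192 hr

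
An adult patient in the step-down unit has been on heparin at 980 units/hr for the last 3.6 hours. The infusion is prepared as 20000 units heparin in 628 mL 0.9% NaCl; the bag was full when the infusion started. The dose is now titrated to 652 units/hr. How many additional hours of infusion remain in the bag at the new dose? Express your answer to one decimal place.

25.3 hours

Initial rate:
Concentration = 20000 units ÷ 628 mL = 31.84713 units/mL
Rate = 980 units/hr ÷ 31.84713 units/mL = 30.772 mL/hr
Volume infused so far = 30.772 mL/hr × 3.6 hr = 110.7792 mL
Volume remaining = 628 − 110.7792 = 517.2208 mL
New rate:
Rate = 652 units/hr ÷ 31.84713 units/mL = 20.4728 mL/hr
Time remaining = 517.2208 mL ÷ 20.4728 mL/hr = 25.2638 hr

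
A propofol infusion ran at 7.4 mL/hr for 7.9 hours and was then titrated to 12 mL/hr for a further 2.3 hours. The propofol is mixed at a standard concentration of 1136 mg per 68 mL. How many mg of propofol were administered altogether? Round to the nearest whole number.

Concentration = 1136 mg ÷ 68 mL = 16.70588 mg/mL
Stage 1: 7.4 mL/hr × 7.9 hr = 58.46 mL → 58.46 mL × 16.70588 mg/mL = 976.6259 mg
Stage 2: 12 mL/hr × 2.3 hr = 27.6 mL → 27.6 mL × 16.70588 mg/mL = 461.0824 mg
Total = 976.6259 + 461.0824 = 1437.708 mg

1438 mg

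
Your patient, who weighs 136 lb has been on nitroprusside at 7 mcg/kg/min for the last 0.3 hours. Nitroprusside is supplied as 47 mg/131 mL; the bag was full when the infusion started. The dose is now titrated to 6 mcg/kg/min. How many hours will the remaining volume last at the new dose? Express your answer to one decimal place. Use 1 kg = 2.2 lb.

1.8 hours

Initial rate:
Weight = 136 lb ÷ 2.2 lb/kg = 61.81818 kg
Dose = 7 mcg/kg/min × 61.81818 kg = 432.7273 mcg/min
432.7273 mcg/min × 60 min/hr = 25963.64 mcg/hr
Concentration = 47 mg ÷ 131 mL = 0.3587786 mg/mL = 358.7786 mcg/mL
Rate = 25963.64 mcg/hr ÷ 358.7786 mcg/mL = 72.36673 mL/hr
Volume infused so far = 72.36673 mL/hr × 0.3 hr = 21.71002 mL
Volume remaining = 131 − 21.71002 = 109.29 mL
New rate:
Dose = 6 mcg/kg/min × 61.81818 kg = 370.9091 mcg/min
370.9091 mcg/min × 60 min/hr = 22254.55 mcg/hr
Rate = 22254.55 mcg/hr ÷ 358.7786 mcg/mL = 62.02863 mL/hr
Time remaining = 109.29 mL ÷ 62.02863 mL/hr = 1.761928 hr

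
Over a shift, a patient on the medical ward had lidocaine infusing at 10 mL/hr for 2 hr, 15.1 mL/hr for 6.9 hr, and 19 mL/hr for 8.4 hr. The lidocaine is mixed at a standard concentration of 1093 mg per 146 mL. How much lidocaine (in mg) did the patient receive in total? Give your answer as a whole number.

Concentration = 1093 mg ÷ 146 mL = 7.486301 mg/mL
Stage 1: 10 mL/hr × 2 hr = 20 mL → 20 mL × 7.486301 mg/mL = 149.726 mg
Stage 2: 15.1 mL/hr × 6.9 hr = 104.19 mL → 104.19 mL × 7.486301 mg/mL = 779.9977 mg
Stage 3: 19 mL/hr × 8.4 hr = 159.6 mL → 159.6 mL × 7.486301 mg/mL = 1194.814 mg
Total = 149.726 + 779.9977 + 1194.814 = 2124.537 mg

2125 mg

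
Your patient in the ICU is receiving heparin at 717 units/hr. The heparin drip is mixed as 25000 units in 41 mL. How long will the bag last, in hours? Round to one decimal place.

34.9 hours

Concentration = 25000 units ÷ 41 mL = 609.7561 units/mL
Rate = 717 units/hr ÷ 609.7561 units/mL = 1.17588 mL/hr
Duration = 41 mL ÷ 1.17588 mL/hr = 34.8675 hr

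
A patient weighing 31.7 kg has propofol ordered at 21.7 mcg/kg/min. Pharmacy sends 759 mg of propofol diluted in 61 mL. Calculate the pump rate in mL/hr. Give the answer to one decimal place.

Dose = 21.7 mcg/kg/min × 31.7 kg = 687.89 mcg/min
687.89 mcg/min × 60 min/hr = 41273.4 mcg/hr
Concentration = 759 mg ÷ 61 mL = 12.44262 mg/mL = 12442.62 mcg/mL
Rate = 41273.4 mcg/hr ÷ 12442.62 mcg/mL = 3.317098 mL/hr

3.3 mL/hr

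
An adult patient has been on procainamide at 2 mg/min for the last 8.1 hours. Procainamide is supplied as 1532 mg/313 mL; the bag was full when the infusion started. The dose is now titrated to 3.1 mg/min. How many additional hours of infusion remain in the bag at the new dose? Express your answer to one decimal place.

Initial rate:
2 mg/min × 60 min/hr = 120 mg/hr
Concentration = 1532 mg ÷ 313 mL = 4.894569 mg/mL
Rate = 120 mg/hr ÷ 4.894569 mg/mL = 24.51697 mL/hr
Volume infused so far = 24.51697 mL/hr × 8.1 hr = 198.5875 mL
Volume remaining = 313 − 198.5875 = 114.4125 mL
New rate:
3.1 mg/min × 60 min/hr = 186 mg/hr
Rate = 186 mg/hr ÷ 4.894569 mg/mL = 38.00131 mL/hr
Time remaining = 114.4125 mL ÷ 38.00131 mL/hr = 3.010753 hr

3.0 hours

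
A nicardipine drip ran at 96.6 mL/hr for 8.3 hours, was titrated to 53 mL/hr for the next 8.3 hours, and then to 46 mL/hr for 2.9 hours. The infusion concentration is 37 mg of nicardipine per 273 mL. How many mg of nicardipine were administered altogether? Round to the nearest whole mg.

186 mg

Concentration = 37 mg ÷ 273 mL = 0.1355311 mg/mL
Stage 1: 96.6 mL/hr × 8.3 hr = 801.78 mL → 801.78 mL × 0.1355311 mg/mL = 108.6662 mg
Stage 2: 53 mL/hr × 8.3 hr = 439.9 mL → 439.9 mL × 0.1355311 mg/mL = 59.62015 mg
Stage 3: 46 mL/hr × 2.9 hr = 133.4 mL → 133.4 mL × 0.1355311 mg/mL = 18.07985 mg
Total = 108.6662 + 59.62015 + 18.07985 = 186.3662 mg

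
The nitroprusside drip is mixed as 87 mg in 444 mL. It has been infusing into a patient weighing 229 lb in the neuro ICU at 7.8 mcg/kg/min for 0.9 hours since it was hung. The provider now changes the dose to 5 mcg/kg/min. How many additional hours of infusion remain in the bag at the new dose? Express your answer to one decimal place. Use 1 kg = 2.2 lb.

1.4 hours

Initial rate:
Weight = 229 lb ÷ 2.2 lb/kg = 104.0909 kg
Dose = 7.8 mcg/kg/min × 104.0909 kg = 811.9091 mcg/min
811.9091 mcg/min × 60 min/hr = 48714.55 mcg/hr
Concentration = 87 mg ÷ 444 mL = 0.1959459 mg/mL = 195.9459 mcg/mL
Rate = 48714.55 mcg/hr ÷ 195.9459 mcg/mL = 248.6122 mL/hr
Volume infused so far = 248.6122 mL/hr × 0.9 hr = 223.7509 mL
Volume remaining = 444 − 223.7509 = 220.2491 mL
New rate:
Dose = 5 mcg/kg/min × 104.0909 kg = 520.4545 mcg/min
520.4545 mcg/min × 60 min/hr = 31227.27 mcg/hr
Rate = 31227.27 mcg/hr ÷ 195.9459 mcg/mL = 159.3668 mL/hr
Time remaining = 220.2491 mL ÷ 159.3668 mL/hr = 1.382026 hr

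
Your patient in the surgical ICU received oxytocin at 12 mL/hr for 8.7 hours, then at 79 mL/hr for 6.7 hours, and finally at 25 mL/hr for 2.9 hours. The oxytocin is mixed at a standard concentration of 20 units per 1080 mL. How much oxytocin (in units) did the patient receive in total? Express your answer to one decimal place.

Concentration = 20 units ÷ 1080 mL = 0.01851852 units/mL
Stage 1: 12 mL/hr × 8.7 hr = 104.4 mL → 104.4 mL × 0.01851852 units/mL = 1.933333 units
Stage 2: 79 mL/hr × 6.7 hr = 529.3 mL → 529.3 mL × 0.01851852 units/mL = 9.801852 units
Stage 3: 25 mL/hr × 2.9 hr = 72.5 mL → 72.5 mL × 0.01851852 units/mL = 1.342593 units
Total = 1.933333 + 9.801852 + 1.342593 = 13.07778 units

13.1 units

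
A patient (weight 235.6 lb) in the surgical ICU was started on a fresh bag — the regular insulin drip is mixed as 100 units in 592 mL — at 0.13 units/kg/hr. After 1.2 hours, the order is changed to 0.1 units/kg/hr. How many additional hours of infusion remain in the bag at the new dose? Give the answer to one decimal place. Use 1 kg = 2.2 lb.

7.8 hours

Initial rate:
Weight = 235.6 lb ÷ 2.2 lb/kg = 107.0909 kg
Dose = 0.13 units/kg/hr × 107.0909 kg = 13.92182 units/hr
Concentration = 100 units ÷ 592 mL = 0.1689189 units/mL
Rate = 13.92182 units/hr ÷ 0.1689189 units/mL = 82.41716 mL/hr
Volume infused so far = 82.41716 mL/hr × 1.2 hr = 98.9006 mL
Volume remaining = 592 − 98.9006 = 493.0994 mL
New rate:
Dose = 0.1 units/kg/hr × 107.0909 kg = 10.70909 units/hr
Rate = 10.70909 units/hr ÷ 0.1689189 units/mL = 63.39782 mL/hr
Time remaining = 493.0994 mL ÷ 63.39782 mL/hr = 7.777861 hr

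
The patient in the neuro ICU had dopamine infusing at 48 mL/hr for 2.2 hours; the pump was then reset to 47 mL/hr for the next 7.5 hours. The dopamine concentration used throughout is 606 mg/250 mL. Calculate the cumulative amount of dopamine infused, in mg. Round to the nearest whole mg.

Concentration = 606 mg ÷ 250 mL = 2.424 mg/mL
Stage 1: 48 mL/hr × 2.2 hr = 105.6 mL → 105.6 mL × 2.424 mg/mL = 255.9744 mg
Stage 2: 47 mL/hr × 7.5 hr = 352.5 mL → 352.5 mL × 2.424 mg/mL = 854.46 mg
Total = 255.9744 + 854.46 = 1110.434 mg

1110 mg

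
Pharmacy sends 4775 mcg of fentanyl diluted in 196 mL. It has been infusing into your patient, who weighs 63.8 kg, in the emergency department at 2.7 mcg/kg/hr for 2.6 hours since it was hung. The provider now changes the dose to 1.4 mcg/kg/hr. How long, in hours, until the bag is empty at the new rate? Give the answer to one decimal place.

48.4 hours

Initial rate:
Dose = 2.7 mcg/kg/hr × 63.8 kg = 172.26 mcg/hr
Concentration = 4775 mcg ÷ 196 mL = 24.36224 mcg/mL
Rate = 172.26 mcg/hr ÷ 24.36224 mcg/mL = 7.070777 mL/hr
Volume infused so far = 7.070777 mL/hr × 2.6 hr = 18.38402 mL
Volume remaining = 196 − 18.38402 = 177.616 mL
New rate:
Dose = 1.4 mcg/kg/hr × 63.8 kg = 89.32 mcg/hr
Rate = 89.32 mcg/hr ÷ 24.36224 mcg/mL = 3.666329 mL/hr
Time remaining = 177.616 mL ÷ 3.666329 mL/hr = 48.44519 hr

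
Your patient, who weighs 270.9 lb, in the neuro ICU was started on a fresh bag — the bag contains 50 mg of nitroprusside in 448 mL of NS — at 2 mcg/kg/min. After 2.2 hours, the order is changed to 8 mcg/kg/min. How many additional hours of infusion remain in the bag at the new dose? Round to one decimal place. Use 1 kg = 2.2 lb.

0.3 hours

Initial rate:
Weight = 270.9 lb ÷ 2.2 lb/kg = 123.1364 kg
Dose = 2 mcg/kg/min × 123.1364 kg = 246.2727 mcg/min
246.2727 mcg/min × 60 min/hr = 14776.36 mcg/hr
Concentration = 50 mg ÷ 448 mL = 0.1116071 mg/mL = 111.6071 mcg/mL
Rate = 14776.36 mcg/hr ÷ 111.6071 mcg/mL = 132.3962 mL/hr
Volume infused so far = 132.3962 mL/hr × 2.2 hr = 291.2717 mL
Volume remaining = 448 − 291.2717 = 156.7283 mL
New rate:
Dose = 8 mcg/kg/min × 123.1364 kg = 985.0909 mcg/min
985.0909 mcg/min × 60 min/hr = 59105.45 mcg/hr
Rate = 59105.45 mcg/hr ÷ 111.6071 mcg/mL = 529.5849 mL/hr
Time remaining = 156.7283 mL ÷ 529.5849 mL/hr = 0.2959456 hr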